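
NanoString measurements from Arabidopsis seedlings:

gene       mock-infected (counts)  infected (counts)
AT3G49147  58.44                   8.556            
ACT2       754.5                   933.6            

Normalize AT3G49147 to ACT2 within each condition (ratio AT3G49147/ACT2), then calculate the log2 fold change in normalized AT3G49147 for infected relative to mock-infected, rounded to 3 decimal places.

AT3G49147/ACT2 (mock-infected) = 58.44 / 754.5 = 0.077455
AT3G49147/ACT2 (infected) = 8.556 / 933.6 = 0.0091645
Fold change = 0.0091645 / 0.077455 = 0.1183
log2(0.1183) = -3.0792

-3.079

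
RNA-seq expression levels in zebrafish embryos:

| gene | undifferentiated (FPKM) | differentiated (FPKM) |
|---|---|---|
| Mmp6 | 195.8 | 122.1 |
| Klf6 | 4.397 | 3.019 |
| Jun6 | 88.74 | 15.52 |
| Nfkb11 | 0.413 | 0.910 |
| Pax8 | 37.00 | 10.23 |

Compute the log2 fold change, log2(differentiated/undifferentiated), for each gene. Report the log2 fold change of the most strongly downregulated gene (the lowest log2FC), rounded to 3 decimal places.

log2(122.1/195.8) = -0.681  (Mmp6)
log2(3.019/4.397) = -0.542  (Klf6)
log2(15.52/88.74) = -2.515  (Jun6)
log2(0.910/0.413) = 1.140  (Nfkb11)
log2(10.23/37.00) = -1.855  (Pax8)
Jun6 is most strongly downregulated.

-2.515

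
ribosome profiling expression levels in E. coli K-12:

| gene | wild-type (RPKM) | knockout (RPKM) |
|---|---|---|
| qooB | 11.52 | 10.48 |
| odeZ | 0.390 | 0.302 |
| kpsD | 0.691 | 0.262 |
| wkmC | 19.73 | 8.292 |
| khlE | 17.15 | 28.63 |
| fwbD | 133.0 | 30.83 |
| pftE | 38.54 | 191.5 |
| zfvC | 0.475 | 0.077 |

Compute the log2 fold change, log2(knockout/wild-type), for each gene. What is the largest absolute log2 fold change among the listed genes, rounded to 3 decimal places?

log2(10.48/11.52) = -0.137  (qooB)
log2(0.302/0.390) = -0.369  (odeZ)
log2(0.262/0.691) = -1.399  (kpsD)
log2(8.292/19.73) = -1.251  (wkmC)
log2(28.63/17.15) = 0.739  (khlE)
log2(30.83/133.0) = -2.109  (fwbD)
log2(191.5/38.54) = 2.313  (pftE)
log2(0.077/0.475) = -2.625  (zfvC)
The largest magnitude belongs to zfvC.

2.625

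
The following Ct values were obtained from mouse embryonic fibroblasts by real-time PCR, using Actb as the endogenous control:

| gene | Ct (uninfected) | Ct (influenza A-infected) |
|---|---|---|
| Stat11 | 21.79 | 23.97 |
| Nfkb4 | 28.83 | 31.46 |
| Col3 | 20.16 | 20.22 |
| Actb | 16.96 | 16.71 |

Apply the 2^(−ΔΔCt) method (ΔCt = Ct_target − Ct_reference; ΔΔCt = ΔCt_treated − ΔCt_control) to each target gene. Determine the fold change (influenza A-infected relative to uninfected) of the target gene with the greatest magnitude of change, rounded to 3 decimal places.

0.136

Stat11: ΔΔCt = (23.97−16.71) − (21.79−16.96) = 7.26 − 4.83 = 2.43; fold change = 2^-2.43 = 0.186
Nfkb4: ΔΔCt = (31.46−16.71) − (28.83−16.96) = 14.75 − 11.87 = 2.88; fold change = 2^-2.88 = 0.136
Col3: ΔΔCt = (20.22−16.71) − (20.16−16.96) = 3.51 − 3.20 = 0.31; fold change = 2^-0.31 = 0.807
Nfkb4 has the largest |ΔΔCt| = 2.88.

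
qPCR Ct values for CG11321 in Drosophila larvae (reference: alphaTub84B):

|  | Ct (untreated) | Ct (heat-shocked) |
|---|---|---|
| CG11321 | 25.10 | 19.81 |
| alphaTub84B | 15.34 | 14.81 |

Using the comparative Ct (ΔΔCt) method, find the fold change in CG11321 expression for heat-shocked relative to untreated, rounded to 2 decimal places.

27.10

ΔCt(untreated) = 25.100 − 15.340 = 9.760
ΔCt(heat-shocked) = 19.810 − 14.810 = 5.000
ΔΔCt = 5.000 − 9.760 = -4.760
Fold change = 2^(−(-4.760)) = 2^4.760 = 27.096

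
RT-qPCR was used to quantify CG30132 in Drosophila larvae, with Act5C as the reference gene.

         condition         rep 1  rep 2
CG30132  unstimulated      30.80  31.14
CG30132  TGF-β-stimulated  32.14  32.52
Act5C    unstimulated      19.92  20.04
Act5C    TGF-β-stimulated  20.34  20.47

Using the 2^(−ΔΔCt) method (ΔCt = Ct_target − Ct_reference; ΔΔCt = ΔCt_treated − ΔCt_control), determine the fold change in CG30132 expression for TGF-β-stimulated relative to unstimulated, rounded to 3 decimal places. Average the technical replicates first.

0.523

Mean Ct: CG30132 unstimulated 30.970; CG30132 TGF-β-stimulated 32.330; Act5C unstimulated 19.980; Act5C TGF-β-stimulated 20.405
ΔCt(unstimulated) = 30.970 − 19.980 = 10.990
ΔCt(TGF-β-stimulated) = 32.330 − 20.405 = 11.925
ΔΔCt = 11.925 − 10.990 = 0.935
Fold change = 2^(−0.935) = 0.5230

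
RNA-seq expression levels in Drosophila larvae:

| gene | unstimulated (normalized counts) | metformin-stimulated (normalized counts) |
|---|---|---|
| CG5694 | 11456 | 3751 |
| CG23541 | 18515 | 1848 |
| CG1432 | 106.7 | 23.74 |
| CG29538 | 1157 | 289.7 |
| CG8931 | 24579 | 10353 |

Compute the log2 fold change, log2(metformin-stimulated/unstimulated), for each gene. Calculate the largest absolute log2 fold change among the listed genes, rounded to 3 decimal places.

3.325

log2(3751/11456) = -1.611  (CG5694)
log2(1848/18515) = -3.325  (CG23541)
log2(23.74/106.7) = -2.168  (CG1432)
log2(289.7/1157) = -1.998  (CG29538)
log2(10353/24579) = -1.247  (CG8931)
The largest magnitude belongs to CG23541.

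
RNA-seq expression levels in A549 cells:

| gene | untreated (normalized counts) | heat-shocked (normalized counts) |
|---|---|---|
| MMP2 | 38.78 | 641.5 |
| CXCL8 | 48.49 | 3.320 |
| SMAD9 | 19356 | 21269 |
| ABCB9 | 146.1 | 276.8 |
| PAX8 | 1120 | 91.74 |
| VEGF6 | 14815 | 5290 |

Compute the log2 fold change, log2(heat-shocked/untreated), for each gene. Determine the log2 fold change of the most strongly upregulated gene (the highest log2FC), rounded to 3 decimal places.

log2(641.5/38.78) = 4.048  (MMP2)
log2(3.320/48.49) = -3.868  (CXCL8)
log2(21269/19356) = 0.136  (SMAD9)
log2(276.8/146.1) = 0.922  (ABCB9)
log2(91.74/1120) = -3.610  (PAX8)
log2(5290/14815) = -1.486  (VEGF6)
MMP2 is most strongly upregulated.

4.048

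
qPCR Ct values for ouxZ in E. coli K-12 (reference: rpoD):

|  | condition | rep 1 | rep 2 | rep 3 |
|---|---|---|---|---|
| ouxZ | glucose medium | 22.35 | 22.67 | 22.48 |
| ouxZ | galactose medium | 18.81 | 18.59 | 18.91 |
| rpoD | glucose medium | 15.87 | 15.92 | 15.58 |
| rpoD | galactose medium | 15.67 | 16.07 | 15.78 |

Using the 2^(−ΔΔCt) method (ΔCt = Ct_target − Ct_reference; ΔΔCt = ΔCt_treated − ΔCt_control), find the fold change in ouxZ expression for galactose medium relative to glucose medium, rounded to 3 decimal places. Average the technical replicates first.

Mean Ct: ouxZ glucose medium 22.500; ouxZ galactose medium 18.770; rpoD glucose medium 15.790; rpoD galactose medium 15.840
ΔCt(glucose medium) = 22.500 − 15.790 = 6.710
ΔCt(galactose medium) = 18.770 − 15.840 = 2.930
ΔΔCt = 2.930 − 6.710 = -3.780
Fold change = 2^(−(-3.780)) = 2^3.780 = 13.7370

13.737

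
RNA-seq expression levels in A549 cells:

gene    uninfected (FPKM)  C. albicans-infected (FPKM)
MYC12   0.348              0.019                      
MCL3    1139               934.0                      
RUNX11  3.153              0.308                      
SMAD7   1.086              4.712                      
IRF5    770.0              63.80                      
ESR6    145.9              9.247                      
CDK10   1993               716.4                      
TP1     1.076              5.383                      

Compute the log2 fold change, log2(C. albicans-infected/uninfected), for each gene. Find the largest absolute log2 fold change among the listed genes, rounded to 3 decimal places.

log2(0.019/0.348) = -4.195  (MYC12)
log2(934.0/1139) = -0.286  (MCL3)
log2(0.308/3.153) = -3.356  (RUNX11)
log2(4.712/1.086) = 2.117  (SMAD7)
log2(63.80/770.0) = -3.593  (IRF5)
log2(9.247/145.9) = -3.980  (ESR6)
log2(716.4/1993) = -1.476  (CDK10)
log2(5.383/1.076) = 2.323  (TP1)
The largest magnitude belongs to MYC12.

4.195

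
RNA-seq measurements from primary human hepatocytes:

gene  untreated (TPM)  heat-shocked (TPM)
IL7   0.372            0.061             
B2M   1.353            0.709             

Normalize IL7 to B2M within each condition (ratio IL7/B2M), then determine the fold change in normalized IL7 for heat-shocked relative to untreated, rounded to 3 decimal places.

IL7/B2M (untreated) = 0.372 / 1.353 = 0.27494
IL7/B2M (heat-shocked) = 0.061 / 0.709 = 0.086037
Fold change = 0.086037 / 0.27494 = 0.3129

0.313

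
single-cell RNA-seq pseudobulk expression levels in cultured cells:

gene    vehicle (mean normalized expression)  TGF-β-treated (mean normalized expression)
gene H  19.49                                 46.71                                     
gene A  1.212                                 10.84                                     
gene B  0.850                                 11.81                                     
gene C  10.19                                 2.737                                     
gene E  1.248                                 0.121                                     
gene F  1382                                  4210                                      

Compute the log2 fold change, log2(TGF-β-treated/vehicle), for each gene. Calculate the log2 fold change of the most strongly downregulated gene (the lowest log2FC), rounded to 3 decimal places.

-3.367

log2(46.71/19.49) = 1.261  (gene H)
log2(10.84/1.212) = 3.161  (gene A)
log2(11.81/0.850) = 3.796  (gene B)
log2(2.737/10.19) = -1.896  (gene C)
log2(0.121/1.248) = -3.367  (gene E)
log2(4210/1382) = 1.607  (gene F)
gene E is most strongly downregulated.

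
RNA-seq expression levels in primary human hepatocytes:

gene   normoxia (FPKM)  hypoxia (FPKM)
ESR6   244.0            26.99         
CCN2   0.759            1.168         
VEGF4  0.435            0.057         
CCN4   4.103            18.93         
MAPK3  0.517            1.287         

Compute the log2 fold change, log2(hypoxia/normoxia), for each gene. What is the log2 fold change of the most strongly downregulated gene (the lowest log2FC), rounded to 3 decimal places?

log2(26.99/244.0) = -3.176  (ESR6)
log2(1.168/0.759) = 0.622  (CCN2)
log2(0.057/0.435) = -2.932  (VEGF4)
log2(18.93/4.103) = 2.206  (CCN4)
log2(1.287/0.517) = 1.316  (MAPK3)
ESR6 is most strongly downregulated.

-3.176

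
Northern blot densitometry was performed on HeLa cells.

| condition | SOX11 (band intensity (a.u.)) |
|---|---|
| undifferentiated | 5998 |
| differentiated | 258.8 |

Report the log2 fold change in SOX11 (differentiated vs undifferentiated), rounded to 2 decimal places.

Fold change = 258.8 / 5998 = 0.0431
log2(0.0431) = -4.535

-4.53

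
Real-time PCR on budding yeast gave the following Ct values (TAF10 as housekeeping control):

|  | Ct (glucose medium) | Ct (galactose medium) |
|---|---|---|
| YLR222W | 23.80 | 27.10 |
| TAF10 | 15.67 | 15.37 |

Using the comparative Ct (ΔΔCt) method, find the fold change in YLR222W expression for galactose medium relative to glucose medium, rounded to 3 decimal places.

0.082

ΔCt(glucose medium) = 23.800 − 15.670 = 8.130
ΔCt(galactose medium) = 27.100 − 15.370 = 11.730
ΔΔCt = 11.730 − 8.130 = 3.600
Fold change = 2^(−3.600) = 0.0825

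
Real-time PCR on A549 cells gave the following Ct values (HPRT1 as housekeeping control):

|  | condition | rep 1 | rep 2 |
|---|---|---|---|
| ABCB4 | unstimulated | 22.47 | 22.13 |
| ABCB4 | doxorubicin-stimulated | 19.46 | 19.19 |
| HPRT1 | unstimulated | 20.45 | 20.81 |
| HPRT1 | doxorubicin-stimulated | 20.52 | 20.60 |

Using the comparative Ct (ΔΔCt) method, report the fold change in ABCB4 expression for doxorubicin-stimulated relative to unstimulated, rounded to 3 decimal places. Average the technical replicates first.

Mean Ct: ABCB4 unstimulated 22.300; ABCB4 doxorubicin-stimulated 19.325; HPRT1 unstimulated 20.630; HPRT1 doxorubicin-stimulated 20.560
ΔCt(unstimulated) = 22.300 − 20.630 = 1.670
ΔCt(doxorubicin-stimulated) = 19.325 − 20.560 = -1.235
ΔΔCt = -1.235 − 1.670 = -2.905
Fold change = 2^(−(-2.905)) = 2^2.905 = 7.4902

7.490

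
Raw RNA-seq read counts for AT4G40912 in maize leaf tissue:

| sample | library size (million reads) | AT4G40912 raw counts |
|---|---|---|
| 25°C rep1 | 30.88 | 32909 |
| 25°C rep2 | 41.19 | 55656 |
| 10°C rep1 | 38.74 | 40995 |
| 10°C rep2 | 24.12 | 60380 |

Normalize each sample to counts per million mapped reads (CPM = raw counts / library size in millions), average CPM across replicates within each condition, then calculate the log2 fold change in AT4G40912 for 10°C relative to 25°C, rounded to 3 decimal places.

CPM(25°C rep1) = 32909 / 30.88 = 1065.7060
CPM(25°C rep2) = 55656 / 41.19 = 1351.2017
CPM(10°C rep1) = 40995 / 38.74 = 1058.2086
CPM(10°C rep2) = 60380 / 24.12 = 2503.3167
mean CPM(25°C) = 1208.4539; mean CPM(10°C) = 1780.7627
Fold change = 1780.7627 / 1208.4539 = 1.47359
log2(1.47359) = 0.5593

0.559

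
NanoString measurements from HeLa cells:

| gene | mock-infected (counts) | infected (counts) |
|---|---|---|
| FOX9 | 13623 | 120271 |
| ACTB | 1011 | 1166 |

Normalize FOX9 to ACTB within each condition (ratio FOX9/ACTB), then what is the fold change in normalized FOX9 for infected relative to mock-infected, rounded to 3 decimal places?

FOX9/ACTB (mock-infected) = 13623 / 1011 = 13.475
FOX9/ACTB (infected) = 120271 / 1166 = 103.15
Fold change = 103.15 / 13.475 = 7.6549

7.655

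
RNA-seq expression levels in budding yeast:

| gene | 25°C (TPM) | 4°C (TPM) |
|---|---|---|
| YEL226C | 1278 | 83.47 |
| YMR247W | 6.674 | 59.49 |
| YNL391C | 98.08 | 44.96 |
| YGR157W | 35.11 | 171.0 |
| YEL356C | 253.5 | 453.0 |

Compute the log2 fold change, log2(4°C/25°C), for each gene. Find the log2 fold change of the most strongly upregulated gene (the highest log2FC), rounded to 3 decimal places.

log2(83.47/1278) = -3.936  (YEL226C)
log2(59.49/6.674) = 3.156  (YMR247W)
log2(44.96/98.08) = -1.125  (YNL391C)
log2(171.0/35.11) = 2.284  (YGR157W)
log2(453.0/253.5) = 0.838  (YEL356C)
YMR247W is most strongly upregulated.

3.156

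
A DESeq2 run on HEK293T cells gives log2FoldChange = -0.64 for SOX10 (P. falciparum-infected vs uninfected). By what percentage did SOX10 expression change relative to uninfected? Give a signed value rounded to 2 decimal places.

-35.83%

Fold change = 2^(-0.64) = 0.6417
Percent change = (FC − 1) × 100% = (0.6417 − 1) × 100 = -35.83%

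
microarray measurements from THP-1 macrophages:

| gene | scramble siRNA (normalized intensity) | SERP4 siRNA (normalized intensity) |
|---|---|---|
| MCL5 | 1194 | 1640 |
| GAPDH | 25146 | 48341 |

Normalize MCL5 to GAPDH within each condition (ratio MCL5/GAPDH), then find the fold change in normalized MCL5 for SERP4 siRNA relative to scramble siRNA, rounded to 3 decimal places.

0.714

MCL5/GAPDH (scramble siRNA) = 1194 / 25146 = 0.047483
MCL5/GAPDH (SERP4 siRNA) = 1640 / 48341 = 0.033926
Fold change = 0.033926 / 0.047483 = 0.7145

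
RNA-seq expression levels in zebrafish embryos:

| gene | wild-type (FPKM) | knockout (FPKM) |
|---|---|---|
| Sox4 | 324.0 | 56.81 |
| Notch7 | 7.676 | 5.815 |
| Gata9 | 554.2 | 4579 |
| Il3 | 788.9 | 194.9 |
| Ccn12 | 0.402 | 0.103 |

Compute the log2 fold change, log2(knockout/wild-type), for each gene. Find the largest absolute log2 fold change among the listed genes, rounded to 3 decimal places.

3.047

log2(56.81/324.0) = -2.512  (Sox4)
log2(5.815/7.676) = -0.401  (Notch7)
log2(4579/554.2) = 3.047  (Gata9)
log2(194.9/788.9) = -2.017  (Il3)
log2(0.103/0.402) = -1.965  (Ccn12)
The largest magnitude belongs to Gata9.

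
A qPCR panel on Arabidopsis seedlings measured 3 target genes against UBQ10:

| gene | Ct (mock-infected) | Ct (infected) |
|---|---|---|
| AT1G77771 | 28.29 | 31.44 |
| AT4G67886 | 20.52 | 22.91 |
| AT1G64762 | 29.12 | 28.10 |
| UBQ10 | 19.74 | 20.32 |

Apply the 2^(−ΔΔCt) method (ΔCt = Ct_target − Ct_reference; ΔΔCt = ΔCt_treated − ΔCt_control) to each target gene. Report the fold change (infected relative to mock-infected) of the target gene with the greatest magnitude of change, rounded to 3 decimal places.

0.168

AT1G77771: ΔΔCt = (31.44−20.32) − (28.29−19.74) = 11.12 − 8.55 = 2.57; fold change = 2^-2.57 = 0.168
AT4G67886: ΔΔCt = (22.91−20.32) − (20.52−19.74) = 2.59 − 0.78 = 1.81; fold change = 2^-1.81 = 0.285
AT1G64762: ΔΔCt = (28.10−20.32) − (29.12−19.74) = 7.78 − 9.38 = -1.60; fold change = 2^1.60 = 3.031
AT1G77771 has the largest |ΔΔCt| = 2.57.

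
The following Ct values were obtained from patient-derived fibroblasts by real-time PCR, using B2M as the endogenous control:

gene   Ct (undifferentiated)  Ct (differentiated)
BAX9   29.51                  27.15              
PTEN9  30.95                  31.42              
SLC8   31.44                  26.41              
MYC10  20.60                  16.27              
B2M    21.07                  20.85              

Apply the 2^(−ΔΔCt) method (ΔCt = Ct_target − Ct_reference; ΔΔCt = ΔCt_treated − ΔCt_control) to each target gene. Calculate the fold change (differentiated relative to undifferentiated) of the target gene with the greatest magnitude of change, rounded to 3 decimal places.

BAX9: ΔΔCt = (27.15−20.85) − (29.51−21.07) = 6.30 − 8.44 = -2.14; fold change = 2^2.14 = 4.408
PTEN9: ΔΔCt = (31.42−20.85) − (30.95−21.07) = 10.57 − 9.88 = 0.69; fold change = 2^-0.69 = 0.620
SLC8: ΔΔCt = (26.41−20.85) − (31.44−21.07) = 5.56 − 10.37 = -4.81; fold change = 2^4.81 = 28.051
MYC10: ΔΔCt = (16.27−20.85) − (20.60−21.07) = -4.58 − (-0.47) = -4.11; fold change = 2^4.11 = 17.268
SLC8 has the largest |ΔΔCt| = 4.81.

28.051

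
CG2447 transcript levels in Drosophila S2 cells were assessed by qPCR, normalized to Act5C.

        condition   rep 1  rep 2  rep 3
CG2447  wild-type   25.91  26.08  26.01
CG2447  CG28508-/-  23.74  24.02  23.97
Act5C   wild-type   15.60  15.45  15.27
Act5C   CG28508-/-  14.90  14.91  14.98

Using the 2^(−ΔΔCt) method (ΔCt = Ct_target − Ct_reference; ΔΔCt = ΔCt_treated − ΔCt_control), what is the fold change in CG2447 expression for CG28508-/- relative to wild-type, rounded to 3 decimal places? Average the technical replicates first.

Mean Ct: CG2447 wild-type 26.000; CG2447 CG28508-/- 23.910; Act5C wild-type 15.440; Act5C CG28508-/- 14.930
ΔCt(wild-type) = 26.000 − 15.440 = 10.560
ΔCt(CG28508-/-) = 23.910 − 14.930 = 8.980
ΔΔCt = 8.980 − 10.560 = -1.580
Fold change = 2^(−(-1.580)) = 2^1.580 = 2.9897

2.990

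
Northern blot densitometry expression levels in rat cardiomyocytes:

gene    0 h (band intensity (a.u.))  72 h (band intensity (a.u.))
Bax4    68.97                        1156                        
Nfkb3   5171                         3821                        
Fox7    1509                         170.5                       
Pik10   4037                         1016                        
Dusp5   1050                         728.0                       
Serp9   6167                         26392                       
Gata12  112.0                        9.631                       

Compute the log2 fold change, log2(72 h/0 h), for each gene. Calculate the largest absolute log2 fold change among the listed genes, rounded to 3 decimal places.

4.067

log2(1156/68.97) = 4.067  (Bax4)
log2(3821/5171) = -0.436  (Nfkb3)
log2(170.5/1509) = -3.146  (Fox7)
log2(1016/4037) = -1.990  (Pik10)
log2(728.0/1050) = -0.528  (Dusp5)
log2(26392/6167) = 2.097  (Serp9)
log2(9.631/112.0) = -3.540  (Gata12)
The largest magnitude belongs to Bax4.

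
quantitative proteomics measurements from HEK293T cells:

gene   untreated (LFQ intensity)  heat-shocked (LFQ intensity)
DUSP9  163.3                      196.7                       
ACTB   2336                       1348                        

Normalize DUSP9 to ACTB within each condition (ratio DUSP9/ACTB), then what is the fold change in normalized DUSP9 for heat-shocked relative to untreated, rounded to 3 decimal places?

DUSP9/ACTB (untreated) = 163.3 / 2336 = 0.069906
DUSP9/ACTB (heat-shocked) = 196.7 / 1348 = 0.14592
Fold change = 0.14592 / 0.069906 = 2.0874

2.087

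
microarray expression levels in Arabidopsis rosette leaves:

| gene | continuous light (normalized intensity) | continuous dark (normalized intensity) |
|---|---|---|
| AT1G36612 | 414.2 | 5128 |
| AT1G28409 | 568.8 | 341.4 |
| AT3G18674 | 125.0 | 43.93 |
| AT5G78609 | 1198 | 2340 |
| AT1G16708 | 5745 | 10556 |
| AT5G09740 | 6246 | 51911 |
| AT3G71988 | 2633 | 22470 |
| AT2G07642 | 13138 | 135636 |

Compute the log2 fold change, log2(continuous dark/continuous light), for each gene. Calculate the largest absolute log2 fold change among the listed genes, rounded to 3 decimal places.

3.630

log2(5128/414.2) = 3.630  (AT1G36612)
log2(341.4/568.8) = -0.736  (AT1G28409)
log2(43.93/125.0) = -1.509  (AT3G18674)
log2(2340/1198) = 0.966  (AT5G78609)
log2(10556/5745) = 0.878  (AT1G16708)
log2(51911/6246) = 3.055  (AT5G09740)
log2(22470/2633) = 3.093  (AT3G71988)
log2(135636/13138) = 3.368  (AT2G07642)
The largest magnitude belongs to AT1G36612.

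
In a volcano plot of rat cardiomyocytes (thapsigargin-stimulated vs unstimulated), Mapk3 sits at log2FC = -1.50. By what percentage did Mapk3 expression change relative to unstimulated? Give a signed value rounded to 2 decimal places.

Fold change = 2^(-1.50) = 0.3536
Percent change = (FC − 1) × 100% = (0.3536 − 1) × 100 = -64.64%

-64.64%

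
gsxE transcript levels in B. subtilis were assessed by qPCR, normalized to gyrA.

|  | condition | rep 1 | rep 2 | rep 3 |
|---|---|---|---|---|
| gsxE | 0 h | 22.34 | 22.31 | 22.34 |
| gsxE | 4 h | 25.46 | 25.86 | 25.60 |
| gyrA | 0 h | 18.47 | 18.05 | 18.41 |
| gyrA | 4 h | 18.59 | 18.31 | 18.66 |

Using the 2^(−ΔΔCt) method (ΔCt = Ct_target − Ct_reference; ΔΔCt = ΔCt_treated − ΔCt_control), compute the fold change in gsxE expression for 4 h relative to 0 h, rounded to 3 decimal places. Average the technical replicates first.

0.117

Mean Ct: gsxE 0 h 22.330; gsxE 4 h 25.640; gyrA 0 h 18.310; gyrA 4 h 18.520
ΔCt(0 h) = 22.330 − 18.310 = 4.020
ΔCt(4 h) = 25.640 − 18.520 = 7.120
ΔΔCt = 7.120 − 4.020 = 3.100
Fold change = 2^(−3.100) = 0.1166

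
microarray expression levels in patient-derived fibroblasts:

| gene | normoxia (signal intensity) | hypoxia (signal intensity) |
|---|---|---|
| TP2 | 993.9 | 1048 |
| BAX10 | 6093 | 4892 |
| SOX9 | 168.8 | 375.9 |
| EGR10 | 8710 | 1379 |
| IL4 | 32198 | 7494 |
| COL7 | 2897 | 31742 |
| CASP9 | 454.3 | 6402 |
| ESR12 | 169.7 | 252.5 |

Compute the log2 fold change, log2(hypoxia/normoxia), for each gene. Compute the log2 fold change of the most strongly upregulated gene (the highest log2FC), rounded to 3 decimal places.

log2(1048/993.9) = 0.076  (TP2)
log2(4892/6093) = -0.317  (BAX10)
log2(375.9/168.8) = 1.155  (SOX9)
log2(1379/8710) = -2.659  (EGR10)
log2(7494/32198) = -2.103  (IL4)
log2(31742/2897) = 3.454  (COL7)
log2(6402/454.3) = 3.817  (CASP9)
log2(252.5/169.7) = 0.573  (ESR12)
CASP9 is most strongly upregulated.

3.817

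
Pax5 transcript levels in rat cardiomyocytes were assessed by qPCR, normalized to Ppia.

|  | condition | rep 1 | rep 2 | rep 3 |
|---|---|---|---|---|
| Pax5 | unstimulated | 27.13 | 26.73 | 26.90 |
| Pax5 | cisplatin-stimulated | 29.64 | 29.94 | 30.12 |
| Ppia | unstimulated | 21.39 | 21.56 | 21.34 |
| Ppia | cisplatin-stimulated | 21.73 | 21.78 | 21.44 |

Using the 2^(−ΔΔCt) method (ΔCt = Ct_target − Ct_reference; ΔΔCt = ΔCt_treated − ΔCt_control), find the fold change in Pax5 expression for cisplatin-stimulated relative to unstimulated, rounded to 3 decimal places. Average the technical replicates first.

0.148

Mean Ct: Pax5 unstimulated 26.920; Pax5 cisplatin-stimulated 29.900; Ppia unstimulated 21.430; Ppia cisplatin-stimulated 21.650
ΔCt(unstimulated) = 26.920 − 21.430 = 5.490
ΔCt(cisplatin-stimulated) = 29.900 − 21.650 = 8.250
ΔΔCt = 8.250 − 5.490 = 2.760
Fold change = 2^(−2.760) = 0.1476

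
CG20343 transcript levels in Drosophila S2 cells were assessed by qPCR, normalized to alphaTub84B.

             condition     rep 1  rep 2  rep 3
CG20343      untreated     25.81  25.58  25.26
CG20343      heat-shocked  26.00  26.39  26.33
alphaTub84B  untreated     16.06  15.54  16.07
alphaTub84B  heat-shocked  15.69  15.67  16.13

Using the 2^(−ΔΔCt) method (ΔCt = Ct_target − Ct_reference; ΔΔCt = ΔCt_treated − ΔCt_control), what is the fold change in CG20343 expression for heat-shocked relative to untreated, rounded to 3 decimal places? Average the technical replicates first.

Mean Ct: CG20343 untreated 25.550; CG20343 heat-shocked 26.240; alphaTub84B untreated 15.890; alphaTub84B heat-shocked 15.830
ΔCt(untreated) = 25.550 − 15.890 = 9.660
ΔCt(heat-shocked) = 26.240 − 15.830 = 10.410
ΔΔCt = 10.410 − 9.660 = 0.750
Fold change = 2^(−0.750) = 0.5946

0.595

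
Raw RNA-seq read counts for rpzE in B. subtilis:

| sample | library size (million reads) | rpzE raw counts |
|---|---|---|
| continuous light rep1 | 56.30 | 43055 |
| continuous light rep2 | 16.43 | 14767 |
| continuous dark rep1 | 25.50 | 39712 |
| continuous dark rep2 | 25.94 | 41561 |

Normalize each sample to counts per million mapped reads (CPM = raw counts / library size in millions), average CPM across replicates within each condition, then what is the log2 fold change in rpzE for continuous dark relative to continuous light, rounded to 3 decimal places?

CPM(continuous light rep1) = 43055 / 56.30 = 764.7425
CPM(continuous light rep2) = 14767 / 16.43 = 898.7827
CPM(continuous dark rep1) = 39712 / 25.50 = 1557.3333
CPM(continuous dark rep2) = 41561 / 25.94 = 1602.1974
mean CPM(continuous light) = 831.7626; mean CPM(continuous dark) = 1579.7654
Fold change = 1579.7654 / 831.7626 = 1.89930
log2(1.89930) = 0.9255

0.925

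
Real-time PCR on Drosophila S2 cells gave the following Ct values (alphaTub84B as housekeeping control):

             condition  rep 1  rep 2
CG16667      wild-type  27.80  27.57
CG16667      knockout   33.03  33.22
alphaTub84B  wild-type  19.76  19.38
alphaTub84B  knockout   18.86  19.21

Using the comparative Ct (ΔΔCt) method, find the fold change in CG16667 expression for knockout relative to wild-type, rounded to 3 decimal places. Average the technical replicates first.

Mean Ct: CG16667 wild-type 27.685; CG16667 knockout 33.125; alphaTub84B wild-type 19.570; alphaTub84B knockout 19.035
ΔCt(wild-type) = 27.685 − 19.570 = 8.115
ΔCt(knockout) = 33.125 − 19.035 = 14.090
ΔΔCt = 14.090 − 8.115 = 5.975
Fold change = 2^(−5.975) = 0.0159

0.016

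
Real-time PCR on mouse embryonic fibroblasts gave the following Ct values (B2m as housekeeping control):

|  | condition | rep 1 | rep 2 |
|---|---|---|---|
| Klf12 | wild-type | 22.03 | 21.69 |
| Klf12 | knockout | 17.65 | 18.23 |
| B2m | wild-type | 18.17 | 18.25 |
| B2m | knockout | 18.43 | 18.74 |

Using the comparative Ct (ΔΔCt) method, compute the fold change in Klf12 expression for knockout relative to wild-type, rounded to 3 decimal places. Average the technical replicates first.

Mean Ct: Klf12 wild-type 21.860; Klf12 knockout 17.940; B2m wild-type 18.210; B2m knockout 18.585
ΔCt(wild-type) = 21.860 − 18.210 = 3.650
ΔCt(knockout) = 17.940 − 18.585 = -0.645
ΔΔCt = -0.645 − 3.650 = -4.295
Fold change = 2^(−(-4.295)) = 2^4.295 = 19.6302

19.630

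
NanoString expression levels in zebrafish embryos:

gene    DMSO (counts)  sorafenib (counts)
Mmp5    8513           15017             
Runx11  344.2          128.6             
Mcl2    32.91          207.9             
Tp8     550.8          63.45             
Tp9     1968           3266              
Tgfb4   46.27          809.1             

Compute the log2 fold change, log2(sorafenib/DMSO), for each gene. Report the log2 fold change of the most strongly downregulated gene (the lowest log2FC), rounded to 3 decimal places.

-3.118

log2(15017/8513) = 0.819  (Mmp5)
log2(128.6/344.2) = -1.420  (Runx11)
log2(207.9/32.91) = 2.659  (Mcl2)
log2(63.45/550.8) = -3.118  (Tp8)
log2(3266/1968) = 0.731  (Tp9)
log2(809.1/46.27) = 4.128  (Tgfb4)
Tp8 is most strongly downregulated.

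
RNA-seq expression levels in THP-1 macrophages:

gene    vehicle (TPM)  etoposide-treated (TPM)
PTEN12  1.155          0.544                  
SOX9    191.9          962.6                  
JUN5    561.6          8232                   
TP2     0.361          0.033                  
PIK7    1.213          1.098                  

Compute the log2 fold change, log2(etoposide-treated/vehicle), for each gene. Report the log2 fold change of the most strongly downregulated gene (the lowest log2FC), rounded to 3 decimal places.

-3.451

log2(0.544/1.155) = -1.086  (PTEN12)
log2(962.6/191.9) = 2.327  (SOX9)
log2(8232/561.6) = 3.874  (JUN5)
log2(0.033/0.361) = -3.451  (TP2)
log2(1.098/1.213) = -0.144  (PIK7)
TP2 is most strongly downregulated.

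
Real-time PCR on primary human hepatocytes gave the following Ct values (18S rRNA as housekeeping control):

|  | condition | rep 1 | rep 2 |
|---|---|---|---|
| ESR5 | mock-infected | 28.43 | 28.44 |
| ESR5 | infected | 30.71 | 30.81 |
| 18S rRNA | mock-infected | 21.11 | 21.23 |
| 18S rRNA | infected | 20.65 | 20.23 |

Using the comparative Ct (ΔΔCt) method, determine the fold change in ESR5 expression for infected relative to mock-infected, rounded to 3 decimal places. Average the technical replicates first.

0.120

Mean Ct: ESR5 mock-infected 28.435; ESR5 infected 30.760; 18S rRNA mock-infected 21.170; 18S rRNA infected 20.440
ΔCt(mock-infected) = 28.435 − 21.170 = 7.265
ΔCt(infected) = 30.760 − 20.440 = 10.320
ΔΔCt = 10.320 − 7.265 = 3.055
Fold change = 2^(−3.055) = 0.1203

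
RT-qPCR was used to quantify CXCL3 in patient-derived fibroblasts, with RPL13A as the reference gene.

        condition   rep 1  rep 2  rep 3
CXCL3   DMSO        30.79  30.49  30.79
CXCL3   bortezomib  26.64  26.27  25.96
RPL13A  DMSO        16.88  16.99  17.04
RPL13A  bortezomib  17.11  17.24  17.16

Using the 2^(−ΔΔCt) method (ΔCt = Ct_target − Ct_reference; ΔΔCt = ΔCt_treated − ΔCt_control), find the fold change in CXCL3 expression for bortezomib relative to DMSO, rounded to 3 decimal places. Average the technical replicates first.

Mean Ct: CXCL3 DMSO 30.690; CXCL3 bortezomib 26.290; RPL13A DMSO 16.970; RPL13A bortezomib 17.170
ΔCt(DMSO) = 30.690 − 16.970 = 13.720
ΔCt(bortezomib) = 26.290 − 17.170 = 9.120
ΔΔCt = 9.120 − 13.720 = -4.600
Fold change = 2^(−(-4.600)) = 2^4.600 = 24.2515

24.251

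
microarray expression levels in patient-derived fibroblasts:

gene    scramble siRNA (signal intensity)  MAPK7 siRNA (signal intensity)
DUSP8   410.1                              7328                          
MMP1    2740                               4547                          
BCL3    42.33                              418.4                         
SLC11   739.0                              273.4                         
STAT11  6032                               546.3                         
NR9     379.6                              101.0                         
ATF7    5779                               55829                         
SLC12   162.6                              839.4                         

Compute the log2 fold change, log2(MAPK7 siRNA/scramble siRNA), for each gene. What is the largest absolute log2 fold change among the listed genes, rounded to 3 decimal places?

log2(7328/410.1) = 4.159  (DUSP8)
log2(4547/2740) = 0.731  (MMP1)
log2(418.4/42.33) = 3.305  (BCL3)
log2(273.4/739.0) = -1.435  (SLC11)
log2(546.3/6032) = -3.465  (STAT11)
log2(101.0/379.6) = -1.910  (NR9)
log2(55829/5779) = 3.272  (ATF7)
log2(839.4/162.6) = 2.368  (SLC12)
The largest magnitude belongs to DUSP8.

4.159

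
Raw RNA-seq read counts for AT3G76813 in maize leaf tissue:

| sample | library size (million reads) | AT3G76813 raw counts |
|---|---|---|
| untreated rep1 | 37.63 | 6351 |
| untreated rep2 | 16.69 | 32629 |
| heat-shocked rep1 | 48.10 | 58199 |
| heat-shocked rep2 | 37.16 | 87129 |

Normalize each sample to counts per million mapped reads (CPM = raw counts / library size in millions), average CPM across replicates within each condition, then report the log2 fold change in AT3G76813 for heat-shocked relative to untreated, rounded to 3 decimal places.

CPM(untreated rep1) = 6351 / 37.63 = 168.7749
CPM(untreated rep2) = 32629 / 16.69 = 1955.0030
CPM(heat-shocked rep1) = 58199 / 48.10 = 1209.9584
CPM(heat-shocked rep2) = 87129 / 37.16 = 2344.6986
mean CPM(untreated) = 1061.8890; mean CPM(heat-shocked) = 1777.3285
Fold change = 1777.3285 / 1061.8890 = 1.67374
log2(1.67374) = 0.7431

0.743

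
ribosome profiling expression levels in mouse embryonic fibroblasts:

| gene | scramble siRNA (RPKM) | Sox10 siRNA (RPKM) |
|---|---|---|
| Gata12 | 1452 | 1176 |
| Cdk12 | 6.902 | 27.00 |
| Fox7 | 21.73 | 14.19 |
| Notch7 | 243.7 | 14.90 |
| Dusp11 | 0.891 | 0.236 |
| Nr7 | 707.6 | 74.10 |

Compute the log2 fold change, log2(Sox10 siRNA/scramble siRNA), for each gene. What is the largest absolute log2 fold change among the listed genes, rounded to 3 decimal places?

log2(1176/1452) = -0.304  (Gata12)
log2(27.00/6.902) = 1.968  (Cdk12)
log2(14.19/21.73) = -0.615  (Fox7)
log2(14.90/243.7) = -4.032  (Notch7)
log2(0.236/0.891) = -1.917  (Dusp11)
log2(74.10/707.6) = -3.255  (Nr7)
The largest magnitude belongs to Notch7.

4.032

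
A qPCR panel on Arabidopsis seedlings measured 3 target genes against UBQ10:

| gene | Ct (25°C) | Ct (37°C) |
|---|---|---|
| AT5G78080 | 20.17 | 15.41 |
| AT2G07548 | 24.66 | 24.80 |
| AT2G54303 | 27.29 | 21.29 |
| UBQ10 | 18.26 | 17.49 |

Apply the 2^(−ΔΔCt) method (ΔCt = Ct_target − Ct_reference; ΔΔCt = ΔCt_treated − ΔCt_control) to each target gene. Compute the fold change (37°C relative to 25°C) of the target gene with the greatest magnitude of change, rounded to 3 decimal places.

37.531

AT5G78080: ΔΔCt = (15.41−17.49) − (20.17−18.26) = -2.08 − 1.91 = -3.99; fold change = 2^3.99 = 15.889
AT2G07548: ΔΔCt = (24.80−17.49) − (24.66−18.26) = 7.31 − 6.40 = 0.91; fold change = 2^-0.91 = 0.532
AT2G54303: ΔΔCt = (21.29−17.49) − (27.29−18.26) = 3.80 − 9.03 = -5.23; fold change = 2^5.23 = 37.531
AT2G54303 has the largest |ΔΔCt| = 5.23.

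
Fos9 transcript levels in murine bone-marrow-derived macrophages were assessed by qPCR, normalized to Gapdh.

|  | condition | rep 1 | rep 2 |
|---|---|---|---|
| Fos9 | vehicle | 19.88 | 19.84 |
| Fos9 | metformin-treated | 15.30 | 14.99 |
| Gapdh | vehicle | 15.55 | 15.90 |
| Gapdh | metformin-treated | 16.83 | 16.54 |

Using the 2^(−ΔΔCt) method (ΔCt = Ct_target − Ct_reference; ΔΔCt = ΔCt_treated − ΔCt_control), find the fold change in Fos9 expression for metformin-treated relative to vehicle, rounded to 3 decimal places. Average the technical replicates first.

Mean Ct: Fos9 vehicle 19.860; Fos9 metformin-treated 15.145; Gapdh vehicle 15.725; Gapdh metformin-treated 16.685
ΔCt(vehicle) = 19.860 − 15.725 = 4.135
ΔCt(metformin-treated) = 15.145 − 16.685 = -1.540
ΔΔCt = -1.540 − 4.135 = -5.675
Fold change = 2^(−(-5.675)) = 2^5.675 = 51.0911

51.091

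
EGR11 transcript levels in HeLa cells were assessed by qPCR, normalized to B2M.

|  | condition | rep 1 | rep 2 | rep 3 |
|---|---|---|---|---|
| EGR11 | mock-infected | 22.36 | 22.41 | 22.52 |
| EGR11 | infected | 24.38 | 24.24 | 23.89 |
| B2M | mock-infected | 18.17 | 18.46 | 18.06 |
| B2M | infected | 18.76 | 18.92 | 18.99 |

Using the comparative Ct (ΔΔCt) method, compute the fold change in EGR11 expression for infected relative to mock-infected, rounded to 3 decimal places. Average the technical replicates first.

0.473

Mean Ct: EGR11 mock-infected 22.430; EGR11 infected 24.170; B2M mock-infected 18.230; B2M infected 18.890
ΔCt(mock-infected) = 22.430 − 18.230 = 4.200
ΔCt(infected) = 24.170 − 18.890 = 5.280
ΔΔCt = 5.280 − 4.200 = 1.080
Fold change = 2^(−1.080) = 0.4730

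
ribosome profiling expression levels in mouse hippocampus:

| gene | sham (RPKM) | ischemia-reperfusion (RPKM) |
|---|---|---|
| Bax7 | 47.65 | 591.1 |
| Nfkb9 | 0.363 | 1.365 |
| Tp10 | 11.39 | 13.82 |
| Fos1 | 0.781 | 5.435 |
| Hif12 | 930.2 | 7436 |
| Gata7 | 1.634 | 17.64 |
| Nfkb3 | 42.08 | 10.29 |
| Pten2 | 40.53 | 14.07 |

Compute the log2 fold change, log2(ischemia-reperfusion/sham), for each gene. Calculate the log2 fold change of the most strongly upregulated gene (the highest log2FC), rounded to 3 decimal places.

log2(591.1/47.65) = 3.633  (Bax7)
log2(1.365/0.363) = 1.911  (Nfkb9)
log2(13.82/11.39) = 0.279  (Tp10)
log2(5.435/0.781) = 2.799  (Fos1)
log2(7436/930.2) = 2.999  (Hif12)
log2(17.64/1.634) = 3.432  (Gata7)
log2(10.29/42.08) = -2.032  (Nfkb3)
log2(14.07/40.53) = -1.526  (Pten2)
Bax7 is most strongly upregulated.

3.633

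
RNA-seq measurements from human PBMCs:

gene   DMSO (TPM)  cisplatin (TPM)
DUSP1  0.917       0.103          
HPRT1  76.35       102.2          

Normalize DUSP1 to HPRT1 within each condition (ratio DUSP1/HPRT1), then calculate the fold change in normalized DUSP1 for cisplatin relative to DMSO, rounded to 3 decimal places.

0.084

DUSP1/HPRT1 (DMSO) = 0.917 / 76.35 = 0.01201
DUSP1/HPRT1 (cisplatin) = 0.103 / 102.2 = 0.0010078
Fold change = 0.0010078 / 0.01201 = 0.0839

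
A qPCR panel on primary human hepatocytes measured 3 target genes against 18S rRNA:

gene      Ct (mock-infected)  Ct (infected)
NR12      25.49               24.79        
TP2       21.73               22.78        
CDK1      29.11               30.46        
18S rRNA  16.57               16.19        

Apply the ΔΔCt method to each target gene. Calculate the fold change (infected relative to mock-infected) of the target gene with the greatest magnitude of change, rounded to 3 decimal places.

NR12: ΔΔCt = (24.79−16.19) − (25.49−16.57) = 8.60 − 8.92 = -0.32; fold change = 2^0.32 = 1.248
TP2: ΔΔCt = (22.78−16.19) − (21.73−16.57) = 6.59 − 5.16 = 1.43; fold change = 2^-1.43 = 0.371
CDK1: ΔΔCt = (30.46−16.19) − (29.11−16.57) = 14.27 − 12.54 = 1.73; fold change = 2^-1.73 = 0.301
CDK1 has the largest |ΔΔCt| = 1.73.

0.301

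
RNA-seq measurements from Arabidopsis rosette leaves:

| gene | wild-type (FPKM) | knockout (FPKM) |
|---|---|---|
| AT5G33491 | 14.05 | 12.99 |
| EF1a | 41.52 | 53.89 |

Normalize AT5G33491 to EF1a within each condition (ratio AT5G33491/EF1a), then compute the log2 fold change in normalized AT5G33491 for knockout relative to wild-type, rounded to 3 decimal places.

-0.489

AT5G33491/EF1a (wild-type) = 14.05 / 41.52 = 0.33839
AT5G33491/EF1a (knockout) = 12.99 / 53.89 = 0.24105
Fold change = 0.24105 / 0.33839 = 0.7123
log2(0.7123) = -0.4894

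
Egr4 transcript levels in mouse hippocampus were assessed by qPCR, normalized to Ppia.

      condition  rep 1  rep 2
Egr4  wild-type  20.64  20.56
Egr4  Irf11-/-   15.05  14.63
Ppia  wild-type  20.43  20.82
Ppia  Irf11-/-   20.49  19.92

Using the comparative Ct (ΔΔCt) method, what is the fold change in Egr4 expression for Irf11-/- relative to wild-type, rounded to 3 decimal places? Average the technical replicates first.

40.504

Mean Ct: Egr4 wild-type 20.600; Egr4 Irf11-/- 14.840; Ppia wild-type 20.625; Ppia Irf11-/- 20.205
ΔCt(wild-type) = 20.600 − 20.625 = -0.025
ΔCt(Irf11-/-) = 14.840 − 20.205 = -5.365
ΔΔCt = -5.365 − (-0.025) = -5.340
Fold change = 2^(−(-5.340)) = 2^5.340 = 40.5042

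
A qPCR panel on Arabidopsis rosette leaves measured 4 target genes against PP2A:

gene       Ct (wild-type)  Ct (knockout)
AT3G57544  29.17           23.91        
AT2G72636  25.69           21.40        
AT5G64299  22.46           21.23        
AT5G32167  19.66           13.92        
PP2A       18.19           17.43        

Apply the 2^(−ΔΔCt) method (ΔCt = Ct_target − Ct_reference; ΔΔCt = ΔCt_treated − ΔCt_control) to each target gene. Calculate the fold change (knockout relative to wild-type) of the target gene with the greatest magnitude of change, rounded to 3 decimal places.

31.559

AT3G57544: ΔΔCt = (23.91−17.43) − (29.17−18.19) = 6.48 − 10.98 = -4.50; fold change = 2^4.50 = 22.627
AT2G72636: ΔΔCt = (21.40−17.43) − (25.69−18.19) = 3.97 − 7.50 = -3.53; fold change = 2^3.53 = 11.551
AT5G64299: ΔΔCt = (21.23−17.43) − (22.46−18.19) = 3.80 − 4.27 = -0.47; fold change = 2^0.47 = 1.385
AT5G32167: ΔΔCt = (13.92−17.43) − (19.66−18.19) = -3.51 − 1.47 = -4.98; fold change = 2^4.98 = 31.559
AT5G32167 has the largest |ΔΔCt| = 4.98.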